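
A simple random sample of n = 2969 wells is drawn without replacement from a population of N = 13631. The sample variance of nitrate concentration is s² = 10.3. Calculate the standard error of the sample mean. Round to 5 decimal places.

0.05209

Under SRS without replacement, Var(ȳ) = (1 − f)·s²/n with f = n/N = 2969/13631 = 0.21781234.
Var(ȳ) = (1 − 0.21781234)·10.3/2969 = 0.78218766·0.0034691815 = 0.002713551.
SE(ȳ) = √(0.002713551) = 0.05209.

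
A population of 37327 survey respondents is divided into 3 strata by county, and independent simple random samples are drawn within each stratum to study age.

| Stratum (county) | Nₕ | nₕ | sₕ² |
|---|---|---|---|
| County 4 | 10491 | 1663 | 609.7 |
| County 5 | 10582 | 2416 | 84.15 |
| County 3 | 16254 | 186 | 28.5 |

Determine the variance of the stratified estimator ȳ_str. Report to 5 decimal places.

0.05525

Var(ȳ_str) = Σₕ Wₕ²(1 − fₕ)sₕ²/nₕ with Wₕ = Nₕ/N, N = 37327.
County 4: Wₕ = 0.28105661; term = 0.28105661²·(1 − 0.15851682)·609.7/1663 = 0.024370082.
County 5: Wₕ = 0.28349452; term = 0.28349452²·(1 − 0.22831223)·84.15/2416 = 0.0021601711.
County 3: Wₕ = 0.43544887; term = 0.43544887²·(1 − 0.01144334)·28.5/186 = 0.028721547.
Sum = 0.0552518.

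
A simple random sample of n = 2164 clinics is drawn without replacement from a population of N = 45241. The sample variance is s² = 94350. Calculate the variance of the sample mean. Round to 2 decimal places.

Under SRS without replacement, Var(ȳ) = (1 − f)·s²/n with f = n/N = 2164/45241 = 0.04783272.
Var(ȳ) = (1 − 0.04783272)·94350/2164 = 0.95216728·43.599815 = 41.514317.

41.51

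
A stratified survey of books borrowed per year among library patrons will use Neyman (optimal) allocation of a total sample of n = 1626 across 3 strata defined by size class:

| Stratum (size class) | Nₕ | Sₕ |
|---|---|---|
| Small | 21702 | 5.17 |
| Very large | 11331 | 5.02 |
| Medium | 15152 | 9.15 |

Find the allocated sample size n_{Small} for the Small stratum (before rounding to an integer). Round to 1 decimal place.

Neyman allocation: nₕ = n·NₕSₕ / Σⱼ NⱼSⱼ.
Σ NⱼSⱼ = 21702·5.17 + 11331·5.02 + 15152·9.15 = 307721.76.
n_{Small} = 1626·21702·5.17 / 307721.76 = 592.9.

592.9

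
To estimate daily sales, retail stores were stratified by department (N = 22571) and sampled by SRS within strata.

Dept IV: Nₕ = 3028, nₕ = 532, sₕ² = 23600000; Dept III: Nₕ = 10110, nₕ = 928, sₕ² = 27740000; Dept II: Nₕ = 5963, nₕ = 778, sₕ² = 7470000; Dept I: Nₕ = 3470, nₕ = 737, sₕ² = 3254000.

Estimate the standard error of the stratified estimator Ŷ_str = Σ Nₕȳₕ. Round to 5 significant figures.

Var(Ŷ_str) = Σₕ Nₕ²(1 − fₕ)sₕ²/nₕ.
Dept IV: 3028²·(1 − 532/3028)·23600000/532 = 3.3527473 × 10^11.
Dept III: 10110²·(1 − 928/10110)·27740000/928 = 2.7748974 × 10^12.
Dept II: 5963²·(1 − 778/5963)·7470000/778 = 2.9686198 × 10^11.
Dept I: 3470²·(1 − 737/3470)·3254000/737 = 4.1871562 × 10^10.
Sum = 3.4489057 × 10^12.
SE = √(3.4489057 × 10^12) = 1.8571 × 10^6.

1.8571 × 10^6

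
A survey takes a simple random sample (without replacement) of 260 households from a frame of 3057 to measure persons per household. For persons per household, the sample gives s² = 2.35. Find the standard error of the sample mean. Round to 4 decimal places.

Under SRS without replacement, Var(ȳ) = (1 − f)·s²/n with f = n/N = 260/3057 = 0.08505070.
Var(ȳ) = (1 − 0.08505070)·2.35/260 = 0.91494930·0.0090384615 = 0.008269734.
SE(ȳ) = √(0.008269734) = 0.0909.

0.0909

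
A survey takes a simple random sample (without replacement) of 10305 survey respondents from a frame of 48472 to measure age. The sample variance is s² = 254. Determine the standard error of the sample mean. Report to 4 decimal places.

0.1393

Under SRS without replacement, Var(ȳ) = (1 − f)·s²/n with f = n/N = 10305/48472 = 0.21259696.
Var(ȳ) = (1 − 0.21259696)·254/10305 = 0.78740304·0.024648229 = 0.01940809.
SE(ȳ) = √(0.01940809) = 0.1393.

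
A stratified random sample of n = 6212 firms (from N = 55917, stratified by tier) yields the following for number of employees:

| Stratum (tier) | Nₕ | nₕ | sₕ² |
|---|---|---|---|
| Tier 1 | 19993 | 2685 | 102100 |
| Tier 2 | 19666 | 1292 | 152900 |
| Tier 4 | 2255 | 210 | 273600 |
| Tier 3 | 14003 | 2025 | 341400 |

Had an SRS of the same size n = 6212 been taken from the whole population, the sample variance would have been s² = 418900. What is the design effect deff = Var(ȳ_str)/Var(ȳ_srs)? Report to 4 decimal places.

0.4813

Var(ȳ_str) = Σ Wₕ²(1−fₕ)sₕ²/nₕ with Wₕ = Nₕ/55917:
  Tier 1: (19993/55917)²·(1−2685/19993)·102100/2685 = 4.2084152
  Tier 2: (19666/55917)²·(1−1292/19666)·152900/1292 = 13.676564
  Tier 4: (2255/55917)²·(1−210/2255)·273600/210 = 1.9215378
  Tier 3: (14003/55917)²·(1−2025/14003)·341400/2025 = 9.0439085
  → Var(ȳ_str) = 28.850426.
Var(ȳ_srs) = (1 − 6212/55917)·418900/6212 = 59.942538.
deff = 28.850426 / 59.942538 = 0.4813.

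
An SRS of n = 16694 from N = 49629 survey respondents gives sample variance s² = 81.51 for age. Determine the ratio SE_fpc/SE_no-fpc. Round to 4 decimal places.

0.8146

f = n/N = 16694/49629 = 0.33637591.
SE_no-fpc = √(s²/n) = 0.06987555; SE_fpc = √((1−f)s²/n) = 0.056922808.
Ratio = √(1−f) = 0.81463126.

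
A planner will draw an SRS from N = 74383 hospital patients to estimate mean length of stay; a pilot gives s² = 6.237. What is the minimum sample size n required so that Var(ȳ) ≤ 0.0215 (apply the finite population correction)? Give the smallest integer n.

289

Without fpc, n₀ = s²/D = 6.237/0.0215 = 290.0930.
With fpc, (1 − n/N)·s²/n ≤ D requires n ≥ n₀/(1 + n₀/N) = 290.0930/(1 + 290.0930/74383) = 288.9660.
Rounding up, n = 289.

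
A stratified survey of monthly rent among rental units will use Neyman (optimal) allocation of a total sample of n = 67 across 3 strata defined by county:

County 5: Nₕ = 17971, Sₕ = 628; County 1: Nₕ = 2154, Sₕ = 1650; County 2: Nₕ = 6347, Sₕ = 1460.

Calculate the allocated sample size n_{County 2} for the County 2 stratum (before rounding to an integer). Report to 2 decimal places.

Neyman allocation: nₕ = n·NₕSₕ / Σⱼ NⱼSⱼ.
Σ NⱼSⱼ = 17971·628 + 2154·1650 + 6347·1460 = 2.4106508 × 10^7.
n_{County 2} = 67·6347·1460 / (2.4106508 × 10^7) = 25.76.

25.76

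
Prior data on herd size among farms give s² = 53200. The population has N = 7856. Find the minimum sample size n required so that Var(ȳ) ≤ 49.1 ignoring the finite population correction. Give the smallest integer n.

Without fpc, n₀ = s²/D = 53200/49.1 = 1083.5031.
Rounding up, n = 1084.

1084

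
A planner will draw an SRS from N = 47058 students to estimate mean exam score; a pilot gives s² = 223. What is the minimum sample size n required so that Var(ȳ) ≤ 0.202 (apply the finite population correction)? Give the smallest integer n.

1079

Without fpc, n₀ = s²/D = 223/0.202 = 1103.9604.
With fpc, (1 − n/N)·s²/n ≤ D requires n ≥ n₀/(1 + n₀/N) = 1103.9604/(1 + 1103.9604/47058) = 1078.6556.
Rounding up, n = 1079.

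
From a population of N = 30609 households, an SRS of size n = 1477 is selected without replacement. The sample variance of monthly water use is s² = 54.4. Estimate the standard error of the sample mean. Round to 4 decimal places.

0.1872

Under SRS without replacement, Var(ȳ) = (1 − f)·s²/n with f = n/N = 1477/30609 = 0.04825378.
Var(ȳ) = (1 − 0.04825378)·54.4/1477 = 0.95174622·0.036831415 = 0.03505416.
SE(ȳ) = √(0.03505416) = 0.1872.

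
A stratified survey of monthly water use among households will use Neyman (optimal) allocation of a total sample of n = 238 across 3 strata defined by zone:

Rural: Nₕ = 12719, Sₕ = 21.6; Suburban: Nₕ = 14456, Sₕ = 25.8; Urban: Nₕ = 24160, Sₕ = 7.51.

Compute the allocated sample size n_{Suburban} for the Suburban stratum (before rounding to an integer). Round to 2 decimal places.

Neyman allocation: nₕ = n·NₕSₕ / Σⱼ NⱼSⱼ.
Σ NⱼSⱼ = 12719·21.6 + 14456·25.8 + 24160·7.51 = 829136.8.
n_{Suburban} = 238·14456·25.8 / 829136.8 = 107.06.

107.06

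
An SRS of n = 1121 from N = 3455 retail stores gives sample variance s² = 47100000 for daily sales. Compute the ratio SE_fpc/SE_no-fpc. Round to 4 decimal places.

f = n/N = 1121/3455 = 0.32445731.
SE_no-fpc = √(s²/n) = 204.97819; SE_fpc = √((1−f)s²/n) = 168.47445.
Ratio = √(1−f) = 0.82191404.

0.8219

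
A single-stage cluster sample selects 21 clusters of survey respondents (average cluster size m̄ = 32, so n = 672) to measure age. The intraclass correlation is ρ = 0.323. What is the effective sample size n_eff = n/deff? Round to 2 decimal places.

deff = 1 + (32 − 1)·0.323 = 1 + 10.013 = 11.013.
n_eff = 672 / 11.013 = 61.02.

61.02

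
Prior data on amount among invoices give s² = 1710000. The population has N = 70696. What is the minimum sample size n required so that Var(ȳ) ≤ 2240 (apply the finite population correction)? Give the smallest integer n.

Without fpc, n₀ = s²/D = 1710000/2240 = 763.3929.
With fpc, (1 − n/N)·s²/n ≤ D requires n ≥ n₀/(1 + n₀/N) = 763.3929/(1 + 763.3929/70696) = 755.2377.
Rounding up, n = 756.

756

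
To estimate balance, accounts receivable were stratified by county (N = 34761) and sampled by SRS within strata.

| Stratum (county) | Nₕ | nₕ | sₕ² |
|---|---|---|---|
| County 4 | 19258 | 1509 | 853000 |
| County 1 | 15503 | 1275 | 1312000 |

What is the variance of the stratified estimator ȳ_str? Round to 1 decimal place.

347.7

Var(ȳ_str) = Σₕ Wₕ²(1 − fₕ)sₕ²/nₕ with Wₕ = Nₕ/N, N = 34761.
County 4: Wₕ = 0.55401168; term = 0.55401168²·(1 − 0.07835705)·853000/1509 = 159.90437.
County 1: Wₕ = 0.44598832; term = 0.44598832²·(1 − 0.08224215)·1312000/1275 = 187.84461.
Sum = 347.74898.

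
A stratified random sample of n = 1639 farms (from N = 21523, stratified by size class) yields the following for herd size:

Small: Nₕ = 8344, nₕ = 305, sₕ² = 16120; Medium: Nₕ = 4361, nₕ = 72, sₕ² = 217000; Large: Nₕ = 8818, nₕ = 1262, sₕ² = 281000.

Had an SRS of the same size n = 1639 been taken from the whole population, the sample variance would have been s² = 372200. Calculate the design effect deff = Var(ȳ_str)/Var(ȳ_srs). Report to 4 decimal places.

Var(ȳ_str) = Σ Wₕ²(1−fₕ)sₕ²/nₕ with Wₕ = Nₕ/21523:
  Small: (8344/21523)²·(1−305/8344)·16120/305 = 7.653074
  Medium: (4361/21523)²·(1−72/4361)·217000/72 = 121.69248
  Large: (8818/21523)²·(1−1262/8818)·281000/1262 = 32.026051
  → Var(ȳ_str) = 161.37161.
Var(ȳ_srs) = (1 − 1639/21523)·372200/1639 = 209.79656.
deff = 161.37161 / 209.79656 = 0.7692.

0.7692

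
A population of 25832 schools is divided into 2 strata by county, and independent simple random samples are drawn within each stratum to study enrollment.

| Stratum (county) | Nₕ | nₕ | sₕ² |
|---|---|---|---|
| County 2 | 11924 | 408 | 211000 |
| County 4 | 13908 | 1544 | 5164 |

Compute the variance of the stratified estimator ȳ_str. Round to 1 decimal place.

Var(ȳ_str) = Σₕ Wₕ²(1 − fₕ)sₕ²/nₕ with Wₕ = Nₕ/N, N = 25832.
County 2: Wₕ = 0.46159802; term = 0.46159802²·(1 − 0.03421671)·211000/408 = 106.42162.
County 4: Wₕ = 0.53840198; term = 0.53840198²·(1 − 0.11101524)·5164/1544 = 0.8618795.
Sum = 107.2835.

107.3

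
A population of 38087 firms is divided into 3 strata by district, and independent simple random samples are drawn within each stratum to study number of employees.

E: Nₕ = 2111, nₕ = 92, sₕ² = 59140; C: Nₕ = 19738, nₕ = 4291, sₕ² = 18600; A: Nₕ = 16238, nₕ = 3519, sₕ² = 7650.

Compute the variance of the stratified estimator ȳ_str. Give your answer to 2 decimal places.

3.11

Var(ȳ_str) = Σₕ Wₕ²(1 − fₕ)sₕ²/nₕ with Wₕ = Nₕ/N, N = 38087.
E: Wₕ = 0.05542574; term = 0.05542574²·(1 − 0.04358124)·59140/92 = 1.8887067.
C: Wₕ = 0.51823457; term = 0.51823457²·(1 − 0.21739791)·18600/4291 = 0.91106254.
A: Wₕ = 0.42633970; term = 0.42633970²·(1 − 0.21671388)·7650/3519 = 0.30950961.
Sum = 3.1092789.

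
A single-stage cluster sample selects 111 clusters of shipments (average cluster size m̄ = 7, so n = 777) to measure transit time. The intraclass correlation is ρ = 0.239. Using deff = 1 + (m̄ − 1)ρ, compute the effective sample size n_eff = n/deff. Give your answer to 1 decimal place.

deff = 1 + (7 − 1)·0.239 = 1 + 1.434 = 2.434.
n_eff = 777 / 2.434 = 319.2.

319.2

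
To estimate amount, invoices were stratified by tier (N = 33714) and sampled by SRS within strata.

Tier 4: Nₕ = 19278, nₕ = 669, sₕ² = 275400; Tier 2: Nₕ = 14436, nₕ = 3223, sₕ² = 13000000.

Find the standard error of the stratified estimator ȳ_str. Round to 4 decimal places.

26.5396

Var(ȳ_str) = Σₕ Wₕ²(1 − fₕ)sₕ²/nₕ with Wₕ = Nₕ/N, N = 33714.
Tier 4: Wₕ = 0.57180993; term = 0.57180993²·(1 − 0.03470277)·275400/669 = 129.92785.
Tier 2: Wₕ = 0.42819007; term = 0.42819007²·(1 − 0.22326129)·13000000/3223 = 574.42215.
Sum = 704.35.
SE = √(704.35) = 26.5396.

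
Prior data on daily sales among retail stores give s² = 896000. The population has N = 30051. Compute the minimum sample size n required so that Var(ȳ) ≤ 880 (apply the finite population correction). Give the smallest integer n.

Without fpc, n₀ = s²/D = 896000/880 = 1018.1818.
With fpc, (1 − n/N)·s²/n ≤ D requires n ≥ n₀/(1 + n₀/N) = 1018.1818/(1 + 1018.1818/30051) = 984.8145.
Rounding up, n = 985.

985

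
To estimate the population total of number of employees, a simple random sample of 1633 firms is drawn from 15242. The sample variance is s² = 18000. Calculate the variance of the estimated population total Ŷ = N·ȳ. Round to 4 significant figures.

Var(Ŷ) = N²·Var(ȳ) = N²·(1 − n/N)·s²/n.
f = 1633/15242 = 0.10713817; Var(ȳ) = 0.89286183·18000/1633 = 9.8417103.
Var(Ŷ) = 15242² · 9.8417103 = 2.286412 × 10^9.

2.286 × 10^9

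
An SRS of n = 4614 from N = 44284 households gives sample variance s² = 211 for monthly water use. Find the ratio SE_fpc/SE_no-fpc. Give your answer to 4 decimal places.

0.9465

f = n/N = 4614/44284 = 0.10419113.
SE_no-fpc = √(s²/n) = 0.21384664; SE_fpc = √((1−f)s²/n) = 0.20239982.
Ratio = √(1−f) = 0.94647180.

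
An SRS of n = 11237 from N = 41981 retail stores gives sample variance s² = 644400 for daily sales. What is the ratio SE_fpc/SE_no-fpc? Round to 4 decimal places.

0.8558

f = n/N = 11237/41981 = 0.26766871.
SE_no-fpc = √(s²/n) = 7.5727318; SE_fpc = √((1−f)s²/n) = 6.480468.
Ratio = √(1−f) = 0.85576357.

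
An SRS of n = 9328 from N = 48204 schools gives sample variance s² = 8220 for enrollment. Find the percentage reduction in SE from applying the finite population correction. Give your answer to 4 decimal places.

f = n/N = 9328/48204 = 0.19351091.
SE_no-fpc = √(s²/n) = 0.93873204; SE_fpc = √((1−f)s²/n) = 0.84302584.
Ratio = √(1−f) = 0.89804738. Reduction = 100·(1 − 0.89804738) = 10.1953%.

10.1953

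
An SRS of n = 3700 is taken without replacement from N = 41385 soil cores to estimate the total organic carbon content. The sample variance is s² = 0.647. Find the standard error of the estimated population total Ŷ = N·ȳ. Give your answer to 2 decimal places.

522.22

Var(Ŷ) = N²·Var(ȳ) = N²·(1 − n/N)·s²/n.
f = 3700/41385 = 0.08940437; Var(ȳ) = 0.91059563·0.647/3700 = 1.5923118 × 10^-4.
Var(Ŷ) = 41385² · (1.5923118 × 10^-4) = 272718.14.
SE(Ŷ) = √(272718.14) = 522.22.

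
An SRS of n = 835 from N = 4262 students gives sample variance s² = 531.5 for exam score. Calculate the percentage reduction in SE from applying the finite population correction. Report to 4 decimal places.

f = n/N = 835/4262 = 0.19591741.
SE_no-fpc = √(s²/n) = 0.79782639; SE_fpc = √((1−f)s²/n) = 0.71541613.
Ratio = √(1−f) = 0.89670652. Reduction = 100·(1 − 0.89670652) = 10.3293%.

10.3293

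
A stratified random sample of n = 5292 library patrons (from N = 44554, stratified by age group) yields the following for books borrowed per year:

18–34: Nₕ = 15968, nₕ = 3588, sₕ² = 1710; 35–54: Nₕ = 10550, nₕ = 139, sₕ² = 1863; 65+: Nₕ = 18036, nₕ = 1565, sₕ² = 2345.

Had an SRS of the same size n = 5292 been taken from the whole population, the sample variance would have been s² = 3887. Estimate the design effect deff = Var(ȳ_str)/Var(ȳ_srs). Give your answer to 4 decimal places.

1.5655

Var(ȳ_str) = Σ Wₕ²(1−fₕ)sₕ²/nₕ with Wₕ = Nₕ/44554:
  18–34: (15968/44554)²·(1−3588/15968)·1710/3588 = 0.047461498
  35–54: (10550/44554)²·(1−139/10550)·1863/139 = 0.74159972
  65+: (18036/44554)²·(1−1565/18036)·2345/1565 = 0.22424114
  → Var(ȳ_str) = 1.0133024.
Var(ȳ_srs) = (1 − 5292/44554)·3887/5292 = 0.64726247.
deff = 1.0133024 / 0.64726247 = 1.5655.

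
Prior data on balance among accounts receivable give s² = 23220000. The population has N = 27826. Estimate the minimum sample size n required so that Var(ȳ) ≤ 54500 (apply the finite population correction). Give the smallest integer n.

420

Without fpc, n₀ = s²/D = 23220000/54500 = 426.0550.
With fpc, (1 − n/N)·s²/n ≤ D requires n ≥ n₀/(1 + n₀/N) = 426.0550/(1 + 426.0550/27826) = 419.6299.
Rounding up, n = 420.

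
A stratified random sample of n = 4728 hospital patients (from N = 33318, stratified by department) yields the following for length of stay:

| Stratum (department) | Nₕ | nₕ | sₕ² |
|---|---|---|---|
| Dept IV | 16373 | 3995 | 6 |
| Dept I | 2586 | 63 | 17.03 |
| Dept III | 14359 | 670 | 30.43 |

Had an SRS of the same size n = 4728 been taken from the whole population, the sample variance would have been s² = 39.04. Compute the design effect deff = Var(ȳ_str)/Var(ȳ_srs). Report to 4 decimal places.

1.3979

Var(ȳ_str) = Σ Wₕ²(1−fₕ)sₕ²/nₕ with Wₕ = Nₕ/33318:
  Dept IV: (16373/33318)²·(1−3995/16373)·6/3995 = 2.7419237 × 10^-4
  Dept I: (2586/33318)²·(1−63/2586)·17.03/63 = 0.0015887736
  Dept III: (14359/33318)²·(1−670/14359)·30.43/670 = 0.0080420213
  → Var(ȳ_str) = 0.0099049873.
Var(ȳ_srs) = (1 − 4728/33318)·39.04/4728 = 0.0070854522.
deff = 0.0099049873 / 0.0070854522 = 1.3979.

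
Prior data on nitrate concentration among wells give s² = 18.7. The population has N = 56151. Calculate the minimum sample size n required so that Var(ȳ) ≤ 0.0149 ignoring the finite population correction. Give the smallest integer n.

Without fpc, n₀ = s²/D = 18.7/0.0149 = 1255.0336.
Rounding up, n = 1256.

1256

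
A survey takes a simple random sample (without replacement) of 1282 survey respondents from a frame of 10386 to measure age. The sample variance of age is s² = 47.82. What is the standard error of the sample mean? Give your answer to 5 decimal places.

0.18082

Under SRS without replacement, Var(ȳ) = (1 − f)·s²/n with f = n/N = 1282/10386 = 0.12343539.
Var(ȳ) = (1 − 0.12343539)·47.82/1282 = 0.87656461·0.037301092 = 0.032696817.
SE(ȳ) = √(0.032696817) = 0.18082.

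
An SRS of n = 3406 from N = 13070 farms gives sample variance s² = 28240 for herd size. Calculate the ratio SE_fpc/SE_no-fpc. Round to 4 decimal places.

f = n/N = 3406/13070 = 0.26059679.
SE_no-fpc = √(s²/n) = 2.8794532; SE_fpc = √((1−f)s²/n) = 2.4760003.
Ratio = √(1−f) = 0.85988558.

0.8599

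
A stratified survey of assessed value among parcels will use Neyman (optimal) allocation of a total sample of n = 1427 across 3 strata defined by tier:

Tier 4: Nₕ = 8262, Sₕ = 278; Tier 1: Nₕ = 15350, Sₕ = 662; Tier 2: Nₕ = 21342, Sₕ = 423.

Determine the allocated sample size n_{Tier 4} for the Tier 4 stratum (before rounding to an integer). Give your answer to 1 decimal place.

Neyman allocation: nₕ = n·NₕSₕ / Σⱼ NⱼSⱼ.
Σ NⱼSⱼ = 8262·278 + 15350·662 + 21342·423 = 2.1486202 × 10^7.
n_{Tier 4} = 1427·8262·278 / (2.1486202 × 10^7) = 152.5.

152.5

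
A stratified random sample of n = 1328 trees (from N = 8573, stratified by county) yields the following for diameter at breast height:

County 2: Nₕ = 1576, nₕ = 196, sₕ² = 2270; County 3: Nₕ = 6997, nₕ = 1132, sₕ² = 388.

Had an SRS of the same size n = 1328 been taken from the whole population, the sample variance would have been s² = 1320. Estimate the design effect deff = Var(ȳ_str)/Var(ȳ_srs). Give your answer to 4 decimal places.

Var(ȳ_str) = Σ Wₕ²(1−fₕ)sₕ²/nₕ with Wₕ = Nₕ/8573:
  County 2: (1576/8573)²·(1−196/1576)·2270/196 = 0.34271999
  County 3: (6997/8573)²·(1−1132/6997)·388/1132 = 0.19138132
  → Var(ȳ_str) = 0.53410131.
Var(ȳ_srs) = (1 − 1328/8573)·1320/1328 = 0.84000413.
deff = 0.53410131 / 0.84000413 = 0.6358.

0.6358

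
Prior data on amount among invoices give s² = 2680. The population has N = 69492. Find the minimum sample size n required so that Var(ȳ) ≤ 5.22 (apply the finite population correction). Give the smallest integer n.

510

Without fpc, n₀ = s²/D = 2680/5.22 = 513.4100.
With fpc, (1 − n/N)·s²/n ≤ D requires n ≥ n₀/(1 + n₀/N) = 513.4100/(1 + 513.4100/69492) = 509.6447.
Rounding up, n = 510.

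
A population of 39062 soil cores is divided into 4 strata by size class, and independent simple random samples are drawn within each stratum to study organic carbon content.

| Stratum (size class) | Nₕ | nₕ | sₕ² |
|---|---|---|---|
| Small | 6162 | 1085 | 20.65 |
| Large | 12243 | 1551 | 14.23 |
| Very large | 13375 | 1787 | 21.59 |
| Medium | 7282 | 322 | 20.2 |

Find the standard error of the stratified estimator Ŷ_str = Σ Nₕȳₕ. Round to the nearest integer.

Var(Ŷ_str) = Σₕ Nₕ²(1 − fₕ)sₕ²/nₕ.
Small: 6162²·(1 − 1085/6162)·20.65/1085 = 595414.18.
Large: 12243²·(1 − 1551/12243)·14.23/1551 = 1.2009914 × 10^6.
Very large: 13375²·(1 − 1787/13375)·21.59/1787 = 1.8725368 × 10^6.
Medium: 7282²·(1 − 322/7282)·20.2/322 = 3.179475 × 10^6.
Sum = 6.8484174 × 10^6.
SE = √(6.8484174 × 10^6) = 2617.

2617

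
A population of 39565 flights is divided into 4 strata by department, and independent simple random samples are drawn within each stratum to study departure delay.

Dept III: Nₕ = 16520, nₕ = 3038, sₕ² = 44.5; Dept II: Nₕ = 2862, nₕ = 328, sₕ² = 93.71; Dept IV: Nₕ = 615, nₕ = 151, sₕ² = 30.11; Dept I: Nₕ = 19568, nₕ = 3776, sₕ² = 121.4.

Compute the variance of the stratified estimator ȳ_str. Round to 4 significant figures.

0.009791

Var(ȳ_str) = Σₕ Wₕ²(1 − fₕ)sₕ²/nₕ with Wₕ = Nₕ/N, N = 39565.
Dept III: Wₕ = 0.41754076; term = 0.41754076²·(1 − 0.18389831)·44.5/3038 = 0.0020840794.
Dept II: Wₕ = 0.07233666; term = 0.07233666²·(1 − 0.11460517)·93.71/328 = 0.0013236281.
Dept IV: Wₕ = 0.01554404; term = 0.01554404²·(1 − 0.24552846)·30.11/151 = 3.6350012 × 10^-5.
Dept I: Wₕ = 0.49457854; term = 0.49457854²·(1 − 0.19296811)·121.4/3776 = 0.0063466995.
Sum = 0.009790757.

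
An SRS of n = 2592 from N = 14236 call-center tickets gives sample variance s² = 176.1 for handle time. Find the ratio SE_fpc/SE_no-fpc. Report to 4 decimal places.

0.9044

f = n/N = 2592/14236 = 0.18207362.
SE_no-fpc = √(s²/n) = 0.26065267; SE_fpc = √((1−f)s²/n) = 0.23573241.
Ratio = √(1−f) = 0.90439283.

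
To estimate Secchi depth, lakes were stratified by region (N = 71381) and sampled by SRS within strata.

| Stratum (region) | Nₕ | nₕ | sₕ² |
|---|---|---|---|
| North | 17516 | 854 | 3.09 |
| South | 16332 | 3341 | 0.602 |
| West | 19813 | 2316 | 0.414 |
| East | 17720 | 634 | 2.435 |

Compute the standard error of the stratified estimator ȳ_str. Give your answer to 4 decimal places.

0.0213

Var(ȳ_str) = Σₕ Wₕ²(1 − fₕ)sₕ²/nₕ with Wₕ = Nₕ/N, N = 71381.
North: Wₕ = 0.24538743; term = 0.24538743²·(1 − 0.04875542)·3.09/854 = 2.0725137 × 10^-4.
South: Wₕ = 0.22880038; term = 0.22880038²·(1 − 0.20456772)·0.602/3341 = 7.5030305 × 10^-6.
West: Wₕ = 0.27756686; term = 0.27756686²·(1 − 0.11689295)·0.414/2316 = 1.216215 × 10^-5.
East: Wₕ = 0.24824533; term = 0.24824533²·(1 − 0.03577878)·2.435/634 = 2.282173 × 10^-4.
Sum = 4.5513385 × 10^-4.
SE = √(4.5513385 × 10^-4) = 0.0213.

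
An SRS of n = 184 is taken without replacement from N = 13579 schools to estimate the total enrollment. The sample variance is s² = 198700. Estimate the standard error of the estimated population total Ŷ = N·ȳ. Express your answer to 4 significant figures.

Var(Ŷ) = N²·Var(ȳ) = N²·(1 − n/N)·s²/n.
f = 184/13579 = 0.01355034; Var(ȳ) = 0.98644966·198700/184 = 1065.2584.
Var(Ŷ) = 13579² · 1065.2584 = 1.9642219 × 10^11.
SE(Ŷ) = √(1.9642219 × 10^11) = 443200.

443200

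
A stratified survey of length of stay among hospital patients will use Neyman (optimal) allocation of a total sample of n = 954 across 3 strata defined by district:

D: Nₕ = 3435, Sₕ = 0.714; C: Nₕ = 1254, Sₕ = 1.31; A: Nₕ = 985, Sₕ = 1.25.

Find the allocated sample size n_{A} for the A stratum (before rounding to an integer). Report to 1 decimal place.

220.5

Neyman allocation: nₕ = n·NₕSₕ / Σⱼ NⱼSⱼ.
Σ NⱼSⱼ = 3435·0.714 + 1254·1.31 + 985·1.25 = 5326.58.
n_{A} = 954·985·1.25 / 5326.58 = 220.5.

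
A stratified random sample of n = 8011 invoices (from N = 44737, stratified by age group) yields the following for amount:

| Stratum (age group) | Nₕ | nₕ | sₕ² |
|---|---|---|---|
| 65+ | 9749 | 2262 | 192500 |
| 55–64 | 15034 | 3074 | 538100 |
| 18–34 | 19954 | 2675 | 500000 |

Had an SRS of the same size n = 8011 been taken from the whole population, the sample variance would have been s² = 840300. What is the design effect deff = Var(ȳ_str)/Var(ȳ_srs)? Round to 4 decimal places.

0.5926

Var(ȳ_str) = Σ Wₕ²(1−fₕ)sₕ²/nₕ with Wₕ = Nₕ/44737:
  65+: (9749/44737)²·(1−2262/9749)·192500/2262 = 3.103647
  55–64: (15034/44737)²·(1−3074/15034)·538100/3074 = 15.726466
  18–34: (19954/44737)²·(1−2675/19954)·500000/2675 = 32.200386
  → Var(ȳ_str) = 51.030499.
Var(ȳ_srs) = (1 − 8011/44737)·840300/8011 = 86.110162.
deff = 51.030499 / 86.110162 = 0.5926.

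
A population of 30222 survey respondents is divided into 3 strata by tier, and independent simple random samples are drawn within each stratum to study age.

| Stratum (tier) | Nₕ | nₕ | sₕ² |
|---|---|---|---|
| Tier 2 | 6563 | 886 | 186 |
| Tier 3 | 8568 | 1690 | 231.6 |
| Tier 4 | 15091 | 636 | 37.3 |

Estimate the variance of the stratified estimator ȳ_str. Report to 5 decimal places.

0.03141

Var(ȳ_str) = Σₕ Wₕ²(1 − fₕ)sₕ²/nₕ with Wₕ = Nₕ/N, N = 30222.
Tier 2: Wₕ = 0.21715968; term = 0.21715968²·(1 − 0.13499924)·186/886 = 0.0085635555.
Tier 3: Wₕ = 0.28350208; term = 0.28350208²·(1 − 0.19724556)·231.6/1690 = 0.0088419301.
Tier 4: Wₕ = 0.49933823; term = 0.49933823²·(1 − 0.04214432)·37.3/636 = 0.014006881.
Sum = 0.031412367.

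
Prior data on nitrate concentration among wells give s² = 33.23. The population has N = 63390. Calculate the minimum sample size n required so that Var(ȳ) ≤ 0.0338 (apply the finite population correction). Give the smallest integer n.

969

Without fpc, n₀ = s²/D = 33.23/0.0338 = 983.1361.
With fpc, (1 − n/N)·s²/n ≤ D requires n ≥ n₀/(1 + n₀/N) = 983.1361/(1 + 983.1361/63390) = 968.1212.
Rounding up, n = 969.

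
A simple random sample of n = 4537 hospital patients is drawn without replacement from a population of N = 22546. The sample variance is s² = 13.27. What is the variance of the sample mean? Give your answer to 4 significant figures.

0.002336

Under SRS without replacement, Var(ȳ) = (1 − f)·s²/n with f = n/N = 4537/22546 = 0.20123303.
Var(ȳ) = (1 − 0.20123303)·13.27/4537 = 0.79876697·0.0029248402 = 0.0023362657.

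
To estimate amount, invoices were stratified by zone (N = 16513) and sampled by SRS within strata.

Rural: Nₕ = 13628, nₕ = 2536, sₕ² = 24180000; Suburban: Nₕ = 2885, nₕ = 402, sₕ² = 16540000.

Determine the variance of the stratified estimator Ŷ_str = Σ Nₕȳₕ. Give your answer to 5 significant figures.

1.7360 × 10^12

Var(Ŷ_str) = Σₕ Nₕ²(1 − fₕ)sₕ²/nₕ.
Rural: 13628²·(1 − 2536/13628)·24180000/2536 = 1.4412822 × 10^12.
Suburban: 2885²·(1 − 402/2885)·16540000/402 = 2.9473519 × 10^11.
Sum = 1.7360174 × 10^12.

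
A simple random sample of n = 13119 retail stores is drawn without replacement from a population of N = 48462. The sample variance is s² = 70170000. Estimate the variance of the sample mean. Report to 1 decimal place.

3900.8

Under SRS without replacement, Var(ȳ) = (1 − f)·s²/n with f = n/N = 13119/48462 = 0.27070695.
Var(ȳ) = (1 − 0.27070695)·70170000/13119 = 0.72929305·5348.7308 = 3900.7923.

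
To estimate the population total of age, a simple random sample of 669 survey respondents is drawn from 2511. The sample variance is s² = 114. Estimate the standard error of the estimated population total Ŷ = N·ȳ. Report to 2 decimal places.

887.78

Var(Ŷ) = N²·Var(ȳ) = N²·(1 − n/N)·s²/n.
f = 669/2511 = 0.26642772; Var(ȳ) = 0.73357228·114/669 = 0.12500335.
Var(Ŷ) = 2511² · 0.12500335 = 788161.25.
SE(Ŷ) = √(788161.25) = 887.78.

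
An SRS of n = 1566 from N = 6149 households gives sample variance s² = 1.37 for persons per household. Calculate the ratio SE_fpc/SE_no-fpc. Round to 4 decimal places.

f = n/N = 1566/6149 = 0.25467556.
SE_no-fpc = √(s²/n) = 0.0295777; SE_fpc = √((1−f)s²/n) = 0.025535072.
Ratio = √(1−f) = 0.86332175.

0.8633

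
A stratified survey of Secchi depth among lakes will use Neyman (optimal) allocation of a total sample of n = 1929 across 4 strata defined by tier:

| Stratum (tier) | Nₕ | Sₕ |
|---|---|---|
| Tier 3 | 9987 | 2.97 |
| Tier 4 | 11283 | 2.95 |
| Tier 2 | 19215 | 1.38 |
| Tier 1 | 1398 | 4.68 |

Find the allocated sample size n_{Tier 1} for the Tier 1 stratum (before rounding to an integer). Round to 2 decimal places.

Neyman allocation: nₕ = n·NₕSₕ / Σⱼ NⱼSⱼ.
Σ NⱼSⱼ = 9987·2.97 + 11283·2.95 + 19215·1.38 + 1398·4.68 = 96005.58.
n_{Tier 1} = 1929·1398·4.68 / 96005.58 = 131.46.

131.46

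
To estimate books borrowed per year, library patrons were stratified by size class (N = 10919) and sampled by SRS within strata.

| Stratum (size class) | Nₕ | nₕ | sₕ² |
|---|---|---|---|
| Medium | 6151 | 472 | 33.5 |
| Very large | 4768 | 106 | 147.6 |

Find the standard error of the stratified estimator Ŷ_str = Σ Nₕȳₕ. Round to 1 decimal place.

Var(Ŷ_str) = Σₕ Nₕ²(1 − fₕ)sₕ²/nₕ.
Medium: 6151²·(1 − 472/6151)·33.5/472 = 2.4792505 × 10^6.
Very large: 4768²·(1 − 106/4768)·147.6/106 = 3.0952021 × 10^7.
Sum = 3.3431272 × 10^7.
SE = √(3.3431272 × 10^7) = 5782.0.

5782.0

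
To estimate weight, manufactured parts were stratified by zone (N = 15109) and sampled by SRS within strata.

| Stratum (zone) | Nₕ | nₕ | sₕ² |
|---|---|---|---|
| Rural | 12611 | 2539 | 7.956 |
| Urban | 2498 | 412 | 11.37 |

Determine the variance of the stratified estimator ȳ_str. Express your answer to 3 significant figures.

Var(ȳ_str) = Σₕ Wₕ²(1 − fₕ)sₕ²/nₕ with Wₕ = Nₕ/N, N = 15109.
Rural: Wₕ = 0.83466808; term = 0.83466808²·(1 − 0.20133217)·7.956/2539 = 0.0017435157.
Urban: Wₕ = 0.16533192; term = 0.16533192²·(1 − 0.16493195)·11.37/412 = 6.2993907 × 10^-4.
Sum = 0.0023734548.

0.00237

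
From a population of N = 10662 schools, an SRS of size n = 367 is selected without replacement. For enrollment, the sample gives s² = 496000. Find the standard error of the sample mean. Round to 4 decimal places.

Under SRS without replacement, Var(ȳ) = (1 − f)·s²/n with f = n/N = 367/10662 = 0.03442131.
Var(ȳ) = (1 − 0.03442131)·496000/367 = 0.96557869·1351.4986 = 1304.9783.
SE(ȳ) = √(1304.9783) = 36.1245.

36.1245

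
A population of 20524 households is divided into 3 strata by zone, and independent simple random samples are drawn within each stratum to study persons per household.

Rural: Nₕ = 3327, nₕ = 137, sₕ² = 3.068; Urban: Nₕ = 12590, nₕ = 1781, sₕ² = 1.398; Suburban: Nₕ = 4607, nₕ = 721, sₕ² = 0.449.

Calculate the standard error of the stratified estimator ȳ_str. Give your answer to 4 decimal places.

Var(ȳ_str) = Σₕ Wₕ²(1 − fₕ)sₕ²/nₕ with Wₕ = Nₕ/N, N = 20524.
Rural: Wₕ = 0.16210290; term = 0.16210290²·(1 − 0.04117824)·3.068/137 = 5.6422751 × 10^-4.
Urban: Wₕ = 0.61342818; term = 0.61342818²·(1 − 0.14146148)·1.398/1781 = 2.5358904 × 10^-4.
Suburban: Wₕ = 0.22446891; term = 0.22446891²·(1 − 0.15650098)·0.449/721 = 2.6467204 × 10^-5.
Sum = 8.4428375 × 10^-4.
SE = √(8.4428375 × 10^-4) = 0.0291.

0.0291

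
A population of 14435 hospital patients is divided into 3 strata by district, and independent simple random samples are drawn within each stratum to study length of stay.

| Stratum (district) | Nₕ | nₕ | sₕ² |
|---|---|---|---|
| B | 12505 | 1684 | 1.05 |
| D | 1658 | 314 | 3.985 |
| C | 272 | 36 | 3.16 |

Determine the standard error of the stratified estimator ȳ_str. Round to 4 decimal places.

Var(ȳ_str) = Σₕ Wₕ²(1 − fₕ)sₕ²/nₕ with Wₕ = Nₕ/N, N = 14435.
B: Wₕ = 0.86629719; term = 0.86629719²·(1 − 0.13466613)·1.05/1684 = 4.049158 × 10^-4.
D: Wₕ = 0.11485972; term = 0.11485972²·(1 − 0.18938480)·3.985/314 = 1.3572158 × 10^-4.
C: Wₕ = 0.01884309; term = 0.01884309²·(1 − 0.13235294)·3.16/36 = 2.7041571 × 10^-5.
Sum = 5.6767895 × 10^-4.
SE = √(5.6767895 × 10^-4) = 0.0238.

0.0238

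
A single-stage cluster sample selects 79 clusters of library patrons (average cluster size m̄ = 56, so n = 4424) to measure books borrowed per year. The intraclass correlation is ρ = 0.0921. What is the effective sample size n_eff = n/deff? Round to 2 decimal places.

729.37

deff = 1 + (56 − 1)·0.0921 = 1 + 5.0655 = 6.0655.
n_eff = 4424 / 6.0655 = 729.37.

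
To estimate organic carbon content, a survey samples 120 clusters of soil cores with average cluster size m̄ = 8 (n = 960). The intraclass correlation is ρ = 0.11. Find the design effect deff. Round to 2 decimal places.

1.77

deff = 1 + (8 − 1)·0.11 = 1 + 0.77 = 1.77.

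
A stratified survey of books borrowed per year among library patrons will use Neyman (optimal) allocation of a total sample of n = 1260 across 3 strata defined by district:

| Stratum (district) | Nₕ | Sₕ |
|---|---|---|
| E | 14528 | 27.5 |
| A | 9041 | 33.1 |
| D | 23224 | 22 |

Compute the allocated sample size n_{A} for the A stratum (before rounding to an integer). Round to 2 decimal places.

311.70

Neyman allocation: nₕ = n·NₕSₕ / Σⱼ NⱼSⱼ.
Σ NⱼSⱼ = 14528·27.5 + 9041·33.1 + 23224·22 = 1.2097051 × 10^6.
n_{A} = 1260·9041·33.1 / (1.2097051 × 10^6) = 311.70.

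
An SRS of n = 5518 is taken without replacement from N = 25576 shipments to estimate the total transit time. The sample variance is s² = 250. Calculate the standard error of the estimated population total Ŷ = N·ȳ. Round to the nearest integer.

4821

Var(Ŷ) = N²·Var(ȳ) = N²·(1 − n/N)·s²/n.
f = 5518/25576 = 0.21574914; Var(ȳ) = 0.78425086·250/5518 = 0.035531482.
Var(Ŷ) = 25576² · 0.035531482 = 2.3242271 × 10^7.
SE(Ŷ) = √(2.3242271 × 10^7) = 4821.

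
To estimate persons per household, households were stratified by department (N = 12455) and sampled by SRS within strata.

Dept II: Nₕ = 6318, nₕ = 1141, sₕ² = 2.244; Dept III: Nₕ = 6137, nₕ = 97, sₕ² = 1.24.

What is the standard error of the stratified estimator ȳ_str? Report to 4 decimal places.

Var(ȳ_str) = Σₕ Wₕ²(1 − fₕ)sₕ²/nₕ with Wₕ = Nₕ/N, N = 12455.
Dept II: Wₕ = 0.50726616; term = 0.50726616²·(1 − 0.18059513)·2.244/1141 = 4.1467469 × 10^-4.
Dept III: Wₕ = 0.49273384; term = 0.49273384²·(1 − 0.01580577)·1.24/97 = 0.0030546085.
Sum = 0.0034692832.
SE = √(0.0034692832) = 0.0589.

0.0589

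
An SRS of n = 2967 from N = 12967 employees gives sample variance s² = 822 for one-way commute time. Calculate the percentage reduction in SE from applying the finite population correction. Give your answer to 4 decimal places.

f = n/N = 2967/12967 = 0.22881160.
SE_no-fpc = √(s²/n) = 0.52635304; SE_fpc = √((1−f)s²/n) = 0.4622292.
Ratio = √(1−f) = 0.87817333. Reduction = 100·(1 − 0.87817333) = 12.1827%.

12.1827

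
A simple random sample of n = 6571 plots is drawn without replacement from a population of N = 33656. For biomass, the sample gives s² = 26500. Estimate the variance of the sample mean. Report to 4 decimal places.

Under SRS without replacement, Var(ȳ) = (1 − f)·s²/n with f = n/N = 6571/33656 = 0.19524008.
Var(ȳ) = (1 − 0.19524008)·26500/6571 = 0.80475992·4.0328717 = 3.2454935.

3.2455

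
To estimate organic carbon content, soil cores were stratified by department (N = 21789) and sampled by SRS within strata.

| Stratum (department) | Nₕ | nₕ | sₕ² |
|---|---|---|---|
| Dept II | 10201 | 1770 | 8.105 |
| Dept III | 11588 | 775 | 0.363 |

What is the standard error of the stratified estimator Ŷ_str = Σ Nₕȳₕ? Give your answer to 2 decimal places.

Var(Ŷ_str) = Σₕ Nₕ²(1 − fₕ)sₕ²/nₕ.
Dept II: 10201²·(1 − 1770/10201)·8.105/1770 = 393823.47.
Dept III: 11588²·(1 − 775/11588)·0.363/775 = 58689.392.
Sum = 452512.86.
SE = √(452512.86) = 672.69.

672.69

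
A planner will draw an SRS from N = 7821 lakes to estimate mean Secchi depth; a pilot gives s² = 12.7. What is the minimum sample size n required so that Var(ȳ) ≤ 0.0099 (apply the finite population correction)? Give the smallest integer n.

Without fpc, n₀ = s²/D = 12.7/0.0099 = 1282.8283.
With fpc, (1 − n/N)·s²/n ≤ D requires n ≥ n₀/(1 + n₀/N) = 1282.8283/(1 + 1282.8283/7821) = 1102.0639.
Rounding up, n = 1103.

1103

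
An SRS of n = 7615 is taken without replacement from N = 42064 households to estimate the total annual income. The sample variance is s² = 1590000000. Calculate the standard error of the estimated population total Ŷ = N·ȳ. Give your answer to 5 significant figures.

1.7394 × 10^7

Var(Ŷ) = N²·Var(ȳ) = N²·(1 − n/N)·s²/n.
f = 7615/42064 = 0.18103366; Var(ȳ) = 0.81896634·1590000000/7615 = 170998.88.
Var(Ŷ) = 42064² · 170998.88 = 3.0256201 × 10^14.
SE(Ŷ) = √(3.0256201 × 10^14) = 1.7394 × 10^7.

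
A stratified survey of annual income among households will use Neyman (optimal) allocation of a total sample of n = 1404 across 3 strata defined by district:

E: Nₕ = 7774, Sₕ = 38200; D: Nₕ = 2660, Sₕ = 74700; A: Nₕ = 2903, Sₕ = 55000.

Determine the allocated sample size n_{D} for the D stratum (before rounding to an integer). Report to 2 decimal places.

Neyman allocation: nₕ = n·NₕSₕ / Σⱼ NⱼSⱼ.
Σ NⱼSⱼ = 7774·38200 + 2660·74700 + 2903·55000 = 6.553338 × 10^8.
n_{D} = 1404·2660·74700 / (6.553338 × 10^8) = 425.70.

425.70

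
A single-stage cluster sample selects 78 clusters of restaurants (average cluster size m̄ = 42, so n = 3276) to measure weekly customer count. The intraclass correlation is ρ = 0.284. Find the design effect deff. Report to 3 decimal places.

deff = 1 + (42 − 1)·0.284 = 1 + 11.644 = 12.644.

12.644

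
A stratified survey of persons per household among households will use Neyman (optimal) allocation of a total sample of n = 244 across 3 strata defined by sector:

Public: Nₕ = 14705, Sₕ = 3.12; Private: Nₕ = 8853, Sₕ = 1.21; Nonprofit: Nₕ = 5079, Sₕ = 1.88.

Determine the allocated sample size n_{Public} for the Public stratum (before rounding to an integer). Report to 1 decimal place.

169.3

Neyman allocation: nₕ = n·NₕSₕ / Σⱼ NⱼSⱼ.
Σ NⱼSⱼ = 14705·3.12 + 8853·1.21 + 5079·1.88 = 66140.25.
n_{Public} = 244·14705·3.12 / 66140.25 = 169.3.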